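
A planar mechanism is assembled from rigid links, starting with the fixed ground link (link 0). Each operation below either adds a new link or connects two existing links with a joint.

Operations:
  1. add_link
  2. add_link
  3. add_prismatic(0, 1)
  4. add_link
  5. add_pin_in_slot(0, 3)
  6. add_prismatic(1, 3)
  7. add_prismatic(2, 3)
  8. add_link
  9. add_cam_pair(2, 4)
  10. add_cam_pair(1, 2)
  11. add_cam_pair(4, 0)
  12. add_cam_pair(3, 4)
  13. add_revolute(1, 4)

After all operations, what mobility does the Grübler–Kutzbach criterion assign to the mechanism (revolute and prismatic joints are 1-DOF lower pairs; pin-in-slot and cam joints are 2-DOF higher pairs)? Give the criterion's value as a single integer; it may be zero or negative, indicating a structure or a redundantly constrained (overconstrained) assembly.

M = -1

L=1 J1=0 J2=0
add link → L=2 J1=0 J2=0
add link → L=3 J1=0 J2=0
P@0,1 dof=1 J1 → L=3 J1=1 J2=0
add link → L=4 J1=1 J2=0
PS@0,3 dof=2 J2 → L=4 J1=1 J2=1
P@1,3 dof=1 J1 → L=4 J1=2 J2=1
P@2,3 dof=1 J1 → L=4 J1=3 J2=1
add link → L=5 J1=3 J2=1
C@2,4 dof=2 J2 → L=5 J1=3 J2=2
C@1,2 dof=2 J2 → L=5 J1=3 J2=3
C@4,0 dof=2 J2 → L=5 J1=3 J2=4
C@3,4 dof=2 J2 → L=5 J1=3 J2=5
R@1,4 dof=1 J1 → L=5 J1=4 J2=5
M=3(L−1)−2J1−J2=3·4−2·4−5=-1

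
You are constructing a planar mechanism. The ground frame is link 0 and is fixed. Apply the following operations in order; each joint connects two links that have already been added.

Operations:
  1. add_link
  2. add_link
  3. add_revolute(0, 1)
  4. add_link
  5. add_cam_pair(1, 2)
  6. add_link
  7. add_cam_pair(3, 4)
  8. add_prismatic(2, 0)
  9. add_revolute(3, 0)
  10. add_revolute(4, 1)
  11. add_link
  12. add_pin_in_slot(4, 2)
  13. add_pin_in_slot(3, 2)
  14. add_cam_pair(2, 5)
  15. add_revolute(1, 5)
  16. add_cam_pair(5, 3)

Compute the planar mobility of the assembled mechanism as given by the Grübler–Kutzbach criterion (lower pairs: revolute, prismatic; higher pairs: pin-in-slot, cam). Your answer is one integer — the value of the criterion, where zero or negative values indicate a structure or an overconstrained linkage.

M = -1

link 0 = ground. State L|J1|J2 = 1|0|0
+link1  2|0|0
+link2  3|0|0
R(0,1) f=1→J1  3|1|0
+link3  4|1|0
C(1,2) f=2→J2  4|1|1
+link4  5|1|1
C(3,4) f=2→J2  5|1|2
P(2,0) f=1→J1  5|2|2
R(3,0) f=1→J1  5|3|2
R(4,1) f=1→J1  5|4|2
+link5  6|4|2
PS(4,2) f=2→J2  6|4|3
PS(3,2) f=2→J2  6|4|4
C(2,5) f=2→J2  6|4|5
R(1,5) f=1→J1  6|5|5
C(5,3) f=2→J2  6|5|6
M = 3(6−1)−2·5−6 = 15−10−6 = -1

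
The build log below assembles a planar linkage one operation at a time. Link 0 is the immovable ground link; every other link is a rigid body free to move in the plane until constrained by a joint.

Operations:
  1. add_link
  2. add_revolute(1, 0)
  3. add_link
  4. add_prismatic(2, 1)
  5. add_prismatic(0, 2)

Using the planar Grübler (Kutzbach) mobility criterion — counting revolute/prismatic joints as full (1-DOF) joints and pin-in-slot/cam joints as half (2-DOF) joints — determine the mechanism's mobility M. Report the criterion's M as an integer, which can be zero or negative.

[1;0;0] (link 0 is ground)
L+ [2;0;0]
R(1,0)∈J1 [2;1;0]
L+ [3;1;0]
P(2,1)∈J1 [3;2;0]
P(0,2)∈J1 [3;3;0]
mobility = 6 − 6 − 0 = 0

M = 0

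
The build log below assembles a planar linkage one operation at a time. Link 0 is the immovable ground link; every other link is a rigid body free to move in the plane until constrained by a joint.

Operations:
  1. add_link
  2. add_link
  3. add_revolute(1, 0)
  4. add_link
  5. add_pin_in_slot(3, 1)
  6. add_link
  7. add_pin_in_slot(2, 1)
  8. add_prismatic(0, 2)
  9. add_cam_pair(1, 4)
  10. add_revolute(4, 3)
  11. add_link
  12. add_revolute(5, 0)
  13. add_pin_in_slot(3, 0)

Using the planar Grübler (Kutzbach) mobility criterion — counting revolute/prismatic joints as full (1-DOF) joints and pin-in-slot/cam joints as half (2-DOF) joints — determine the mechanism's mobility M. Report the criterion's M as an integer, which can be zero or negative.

M = 3

link 0 = ground. State L|J1|J2 = 1|0|0
+link1  2|0|0
+link2  3|0|0
R(1,0) f=1→J1  3|1|0
+link3  4|1|0
PS(3,1) f=2→J2  4|1|1
+link4  5|1|1
PS(2,1) f=2→J2  5|1|2
P(0,2) f=1→J1  5|2|2
C(1,4) f=2→J2  5|2|3
R(4,3) f=1→J1  5|3|3
+link5  6|3|3
R(5,0) f=1→J1  6|4|3
PS(3,0) f=2→J2  6|4|4
M = 3(6−1)−2·4−4 = 15−8−4 = 3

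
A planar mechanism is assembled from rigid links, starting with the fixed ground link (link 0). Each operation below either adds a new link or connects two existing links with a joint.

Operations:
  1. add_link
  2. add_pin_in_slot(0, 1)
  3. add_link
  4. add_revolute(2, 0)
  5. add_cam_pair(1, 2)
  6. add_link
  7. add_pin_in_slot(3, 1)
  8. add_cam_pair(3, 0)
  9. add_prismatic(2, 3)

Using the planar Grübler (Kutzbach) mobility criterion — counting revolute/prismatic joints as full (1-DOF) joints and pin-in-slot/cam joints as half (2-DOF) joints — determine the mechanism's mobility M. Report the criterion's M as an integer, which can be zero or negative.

[1;0;0] (link 0 is ground)
L+ [2;0;0]
PS(0,1)∈J2 [2;0;1]
L+ [3;0;1]
R(2,0)∈J1 [3;1;1]
C(1,2)∈J2 [3;1;2]
L+ [4;1;2]
PS(3,1)∈J2 [4;1;3]
C(3,0)∈J2 [4;1;4]
P(2,3)∈J1 [4;2;4]
mobility = 9 − 4 − 4 = 1

M = 1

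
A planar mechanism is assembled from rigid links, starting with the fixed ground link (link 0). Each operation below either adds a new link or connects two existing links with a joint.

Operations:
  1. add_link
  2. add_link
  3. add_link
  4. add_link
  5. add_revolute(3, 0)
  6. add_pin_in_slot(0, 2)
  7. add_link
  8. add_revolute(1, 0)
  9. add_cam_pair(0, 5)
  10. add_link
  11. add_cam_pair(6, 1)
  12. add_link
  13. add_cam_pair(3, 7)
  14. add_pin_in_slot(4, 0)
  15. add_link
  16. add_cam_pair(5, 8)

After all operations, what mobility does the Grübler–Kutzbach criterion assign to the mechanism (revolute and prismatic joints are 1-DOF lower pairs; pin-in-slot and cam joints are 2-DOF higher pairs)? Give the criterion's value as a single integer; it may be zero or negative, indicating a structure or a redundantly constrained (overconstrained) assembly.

M = 14

link 0 = ground. State L|J1|J2 = 1|0|0
+link1  2|0|0
+link2  3|0|0
+link3  4|0|0
+link4  5|0|0
R(3,0) f=1→J1  5|1|0
PS(0,2) f=2→J2  5|1|1
+link5  6|1|1
R(1,0) f=1→J1  6|2|1
C(0,5) f=2→J2  6|2|2
+link6  7|2|2
C(6,1) f=2→J2  7|2|3
+link7  8|2|3
C(3,7) f=2→J2  8|2|4
PS(4,0) f=2→J2  8|2|5
+link8  9|2|5
C(5,8) f=2→J2  9|2|6
M = 3(9−1)−2·2−6 = 24−4−6 = 14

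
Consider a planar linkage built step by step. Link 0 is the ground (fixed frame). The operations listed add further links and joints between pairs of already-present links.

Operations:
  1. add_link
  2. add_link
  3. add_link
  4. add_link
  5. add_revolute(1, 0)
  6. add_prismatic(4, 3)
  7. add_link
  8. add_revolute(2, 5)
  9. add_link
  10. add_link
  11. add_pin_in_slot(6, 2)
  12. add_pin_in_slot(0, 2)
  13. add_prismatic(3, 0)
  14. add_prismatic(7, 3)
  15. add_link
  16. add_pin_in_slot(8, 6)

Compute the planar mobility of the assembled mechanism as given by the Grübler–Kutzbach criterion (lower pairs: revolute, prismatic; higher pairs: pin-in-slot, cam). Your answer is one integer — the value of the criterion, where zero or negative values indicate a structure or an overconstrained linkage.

M = 11

L=1 J1=0 J2=0
add link → L=2 J1=0 J2=0
add link → L=3 J1=0 J2=0
add link → L=4 J1=0 J2=0
add link → L=5 J1=0 J2=0
R@1,0 dof=1 J1 → L=5 J1=1 J2=0
P@4,3 dof=1 J1 → L=5 J1=2 J2=0
add link → L=6 J1=2 J2=0
R@2,5 dof=1 J1 → L=6 J1=3 J2=0
add link → L=7 J1=3 J2=0
add link → L=8 J1=3 J2=0
PS@6,2 dof=2 J2 → L=8 J1=3 J2=1
PS@0,2 dof=2 J2 → L=8 J1=3 J2=2
P@3,0 dof=1 J1 → L=8 J1=4 J2=2
P@7,3 dof=1 J1 → L=8 J1=5 J2=2
add link → L=9 J1=5 J2=2
PS@8,6 dof=2 J2 → L=9 J1=5 J2=3
M=3(L−1)−2J1−J2=3·8−2·5−3=11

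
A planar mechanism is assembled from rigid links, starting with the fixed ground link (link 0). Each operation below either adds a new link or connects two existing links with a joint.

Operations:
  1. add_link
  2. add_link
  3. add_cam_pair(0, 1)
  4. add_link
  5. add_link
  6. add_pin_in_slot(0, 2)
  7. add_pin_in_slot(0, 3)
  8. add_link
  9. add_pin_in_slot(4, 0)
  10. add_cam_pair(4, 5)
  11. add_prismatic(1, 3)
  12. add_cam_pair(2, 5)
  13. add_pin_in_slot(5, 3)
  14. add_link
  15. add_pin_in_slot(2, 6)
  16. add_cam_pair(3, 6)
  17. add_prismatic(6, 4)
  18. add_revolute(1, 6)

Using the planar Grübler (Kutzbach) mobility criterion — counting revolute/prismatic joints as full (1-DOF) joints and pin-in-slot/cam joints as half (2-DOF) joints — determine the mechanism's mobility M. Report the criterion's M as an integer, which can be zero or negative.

M = 3

link 0 = ground. State L|J1|J2 = 1|0|0
+link1  2|0|0
+link2  3|0|0
C(0,1) f=2→J2  3|0|1
+link3  4|0|1
+link4  5|0|1
PS(0,2) f=2→J2  5|0|2
PS(0,3) f=2→J2  5|0|3
+link5  6|0|3
PS(4,0) f=2→J2  6|0|4
C(4,5) f=2→J2  6|0|5
P(1,3) f=1→J1  6|1|5
C(2,5) f=2→J2  6|1|6
PS(5,3) f=2→J2  6|1|7
+link6  7|1|7
PS(2,6) f=2→J2  7|1|8
C(3,6) f=2→J2  7|1|9
P(6,4) f=1→J1  7|2|9
R(1,6) f=1→J1  7|3|9
M = 3(7−1)−2·3−9 = 18−6−9 = 3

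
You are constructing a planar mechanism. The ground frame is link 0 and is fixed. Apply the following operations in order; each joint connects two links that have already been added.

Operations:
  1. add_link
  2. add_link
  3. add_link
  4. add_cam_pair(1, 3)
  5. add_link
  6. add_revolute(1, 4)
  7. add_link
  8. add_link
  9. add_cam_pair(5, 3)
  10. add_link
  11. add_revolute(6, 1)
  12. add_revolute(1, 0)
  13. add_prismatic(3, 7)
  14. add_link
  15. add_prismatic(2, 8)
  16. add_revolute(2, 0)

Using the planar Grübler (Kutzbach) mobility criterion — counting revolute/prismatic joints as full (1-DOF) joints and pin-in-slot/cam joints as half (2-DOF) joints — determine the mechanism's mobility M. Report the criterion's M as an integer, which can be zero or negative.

M = 10

L=1 J1=0 J2=0
add link → L=2 J1=0 J2=0
add link → L=3 J1=0 J2=0
add link → L=4 J1=0 J2=0
C@1,3 dof=2 J2 → L=4 J1=0 J2=1
add link → L=5 J1=0 J2=1
R@1,4 dof=1 J1 → L=5 J1=1 J2=1
add link → L=6 J1=1 J2=1
add link → L=7 J1=1 J2=1
C@5,3 dof=2 J2 → L=7 J1=1 J2=2
add link → L=8 J1=1 J2=2
R@6,1 dof=1 J1 → L=8 J1=2 J2=2
R@1,0 dof=1 J1 → L=8 J1=3 J2=2
P@3,7 dof=1 J1 → L=8 J1=4 J2=2
add link → L=9 J1=4 J2=2
P@2,8 dof=1 J1 → L=9 J1=5 J2=2
R@2,0 dof=1 J1 → L=9 J1=6 J2=2
M=3(L−1)−2J1−J2=3·8−2·6−2=10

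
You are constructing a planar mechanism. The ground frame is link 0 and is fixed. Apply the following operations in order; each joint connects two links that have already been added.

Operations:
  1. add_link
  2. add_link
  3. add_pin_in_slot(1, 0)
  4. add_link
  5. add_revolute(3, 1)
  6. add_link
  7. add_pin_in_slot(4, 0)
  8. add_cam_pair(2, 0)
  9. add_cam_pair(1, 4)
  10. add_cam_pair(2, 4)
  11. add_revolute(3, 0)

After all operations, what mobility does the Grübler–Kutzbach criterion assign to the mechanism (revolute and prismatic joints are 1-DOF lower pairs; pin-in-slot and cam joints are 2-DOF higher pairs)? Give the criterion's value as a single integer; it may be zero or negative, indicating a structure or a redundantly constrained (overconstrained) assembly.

M = 3

ground; <1,0,0>
#1 <2,0,0>
#2 <3,0,0>
PS:1↔0 J2 <3,0,1>
#3 <4,0,1>
R:3↔1 J1 <4,1,1>
#4 <5,1,1>
PS:4↔0 J2 <5,1,2>
C:2↔0 J2 <5,1,3>
C:1↔4 J2 <5,1,4>
C:2↔4 J2 <5,1,5>
R:3↔0 J1 <5,2,5>
3×4 − 2×2 − 1×5 = 3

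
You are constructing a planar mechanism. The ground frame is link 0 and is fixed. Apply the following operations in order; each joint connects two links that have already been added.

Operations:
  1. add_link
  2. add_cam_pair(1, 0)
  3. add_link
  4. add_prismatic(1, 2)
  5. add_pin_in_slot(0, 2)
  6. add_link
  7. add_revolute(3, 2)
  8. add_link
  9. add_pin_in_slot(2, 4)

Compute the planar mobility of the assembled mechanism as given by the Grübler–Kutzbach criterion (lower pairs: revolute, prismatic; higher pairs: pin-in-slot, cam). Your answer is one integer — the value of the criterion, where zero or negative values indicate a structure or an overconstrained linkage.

link 0 = ground. State L|J1|J2 = 1|0|0
+link1  2|0|0
C(1,0) f=2→J2  2|0|1
+link2  3|0|1
P(1,2) f=1→J1  3|1|1
PS(0,2) f=2→J2  3|1|2
+link3  4|1|2
R(3,2) f=1→J1  4|2|2
+link4  5|2|2
PS(2,4) f=2→J2  5|2|3
M = 3(5−1)−2·2−3 = 12−4−3 = 5

M = 5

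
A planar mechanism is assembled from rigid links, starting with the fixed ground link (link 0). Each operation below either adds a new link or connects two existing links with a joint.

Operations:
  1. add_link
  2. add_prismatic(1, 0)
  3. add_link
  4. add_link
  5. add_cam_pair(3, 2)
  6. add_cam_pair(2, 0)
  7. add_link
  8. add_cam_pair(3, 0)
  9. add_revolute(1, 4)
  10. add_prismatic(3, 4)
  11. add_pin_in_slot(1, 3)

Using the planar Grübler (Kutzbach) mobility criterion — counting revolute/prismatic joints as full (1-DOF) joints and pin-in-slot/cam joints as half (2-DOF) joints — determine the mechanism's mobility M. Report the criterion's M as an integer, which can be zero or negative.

M = 2

L=1 J1=0 J2=0
add link → L=2 J1=0 J2=0
P@1,0 dof=1 J1 → L=2 J1=1 J2=0
add link → L=3 J1=1 J2=0
add link → L=4 J1=1 J2=0
C@3,2 dof=2 J2 → L=4 J1=1 J2=1
C@2,0 dof=2 J2 → L=4 J1=1 J2=2
add link → L=5 J1=1 J2=2
C@3,0 dof=2 J2 → L=5 J1=1 J2=3
R@1,4 dof=1 J1 → L=5 J1=2 J2=3
P@3,4 dof=1 J1 → L=5 J1=3 J2=3
PS@1,3 dof=2 J2 → L=5 J1=3 J2=4
M=3(L−1)−2J1−J2=3·4−2·3−4=2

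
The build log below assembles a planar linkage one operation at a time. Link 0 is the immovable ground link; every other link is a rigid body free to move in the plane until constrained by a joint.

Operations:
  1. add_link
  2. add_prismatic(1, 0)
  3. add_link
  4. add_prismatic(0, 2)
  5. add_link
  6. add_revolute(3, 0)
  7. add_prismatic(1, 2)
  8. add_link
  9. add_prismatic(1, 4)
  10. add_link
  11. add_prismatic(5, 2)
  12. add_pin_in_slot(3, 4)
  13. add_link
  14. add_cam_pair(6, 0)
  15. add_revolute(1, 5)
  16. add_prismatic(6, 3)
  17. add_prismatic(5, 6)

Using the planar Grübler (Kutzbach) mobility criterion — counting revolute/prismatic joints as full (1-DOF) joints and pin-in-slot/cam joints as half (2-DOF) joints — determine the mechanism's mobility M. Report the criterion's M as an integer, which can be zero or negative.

[1;0;0] (link 0 is ground)
L+ [2;0;0]
P(1,0)∈J1 [2;1;0]
L+ [3;1;0]
P(0,2)∈J1 [3;2;0]
L+ [4;2;0]
R(3,0)∈J1 [4;3;0]
P(1,2)∈J1 [4;4;0]
L+ [5;4;0]
P(1,4)∈J1 [5;5;0]
L+ [6;5;0]
P(5,2)∈J1 [6;6;0]
PS(3,4)∈J2 [6;6;1]
L+ [7;6;1]
C(6,0)∈J2 [7;6;2]
R(1,5)∈J1 [7;7;2]
P(6,3)∈J1 [7;8;2]
P(5,6)∈J1 [7;9;2]
mobility = 18 − 18 − 2 = -2

M = -2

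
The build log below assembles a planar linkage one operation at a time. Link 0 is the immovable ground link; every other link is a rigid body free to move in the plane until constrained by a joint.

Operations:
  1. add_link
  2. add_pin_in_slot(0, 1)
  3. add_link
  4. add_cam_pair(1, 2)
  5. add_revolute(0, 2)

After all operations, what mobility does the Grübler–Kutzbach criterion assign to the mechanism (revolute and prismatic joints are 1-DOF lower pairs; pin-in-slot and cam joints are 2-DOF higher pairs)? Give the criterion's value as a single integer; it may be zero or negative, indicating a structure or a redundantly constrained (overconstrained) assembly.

M = 2

L=1 J1=0 J2=0
add link → L=2 J1=0 J2=0
PS@0,1 dof=2 J2 → L=2 J1=0 J2=1
add link → L=3 J1=0 J2=1
C@1,2 dof=2 J2 → L=3 J1=0 J2=2
R@0,2 dof=1 J1 → L=3 J1=1 J2=2
M=3(L−1)−2J1−J2=3·2−2·1−2=2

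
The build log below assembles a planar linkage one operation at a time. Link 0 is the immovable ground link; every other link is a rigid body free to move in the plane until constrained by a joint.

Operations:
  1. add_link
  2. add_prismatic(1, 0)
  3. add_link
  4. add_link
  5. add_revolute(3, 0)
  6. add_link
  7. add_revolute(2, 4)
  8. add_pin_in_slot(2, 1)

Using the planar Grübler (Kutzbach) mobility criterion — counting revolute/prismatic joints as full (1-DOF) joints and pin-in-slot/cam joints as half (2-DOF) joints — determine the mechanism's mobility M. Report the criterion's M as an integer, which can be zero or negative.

[1;0;0] (link 0 is ground)
L+ [2;0;0]
P(1,0)∈J1 [2;1;0]
L+ [3;1;0]
L+ [4;1;0]
R(3,0)∈J1 [4;2;0]
L+ [5;2;0]
R(2,4)∈J1 [5;3;0]
PS(2,1)∈J2 [5;3;1]
mobility = 12 − 6 − 1 = 5

M = 5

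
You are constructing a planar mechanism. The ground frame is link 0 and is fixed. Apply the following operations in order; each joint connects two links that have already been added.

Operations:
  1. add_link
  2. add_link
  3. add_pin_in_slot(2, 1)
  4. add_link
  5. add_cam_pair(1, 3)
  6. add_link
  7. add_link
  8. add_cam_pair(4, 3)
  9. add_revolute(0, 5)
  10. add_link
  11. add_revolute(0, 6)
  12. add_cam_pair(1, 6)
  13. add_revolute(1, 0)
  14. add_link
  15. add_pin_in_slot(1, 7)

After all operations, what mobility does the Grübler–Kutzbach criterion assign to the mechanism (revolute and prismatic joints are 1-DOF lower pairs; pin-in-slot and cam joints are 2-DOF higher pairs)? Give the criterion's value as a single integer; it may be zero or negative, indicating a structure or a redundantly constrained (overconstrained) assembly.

(L,J1,J2)=(1,0,0); link0 fixed
link1: (2,0,0)
link2: (3,0,0)
PS 2-1 [J2]: (3,0,1)
link3: (4,0,1)
C 1-3 [J2]: (4,0,2)
link4: (5,0,2)
link5: (6,0,2)
C 4-3 [J2]: (6,0,3)
R 0-5 [J1]: (6,1,3)
link6: (7,1,3)
R 0-6 [J1]: (7,2,3)
C 1-6 [J2]: (7,2,4)
R 1-0 [J1]: (7,3,4)
link7: (8,3,4)
PS 1-7 [J2]: (8,3,5)
Grübler: 3·7 − 2·3 − 5 = 10

M = 10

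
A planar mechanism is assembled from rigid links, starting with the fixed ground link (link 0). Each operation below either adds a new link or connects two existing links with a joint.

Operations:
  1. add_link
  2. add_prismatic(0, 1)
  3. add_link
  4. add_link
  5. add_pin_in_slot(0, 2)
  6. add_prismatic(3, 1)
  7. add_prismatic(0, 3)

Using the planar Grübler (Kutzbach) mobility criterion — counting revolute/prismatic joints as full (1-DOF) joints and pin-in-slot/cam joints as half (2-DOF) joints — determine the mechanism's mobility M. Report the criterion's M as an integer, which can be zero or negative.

M = 2

link 0 = ground. State L|J1|J2 = 1|0|0
+link1  2|0|0
P(0,1) f=1→J1  2|1|0
+link2  3|1|0
+link3  4|1|0
PS(0,2) f=2→J2  4|1|1
P(3,1) f=1→J1  4|2|1
P(0,3) f=1→J1  4|3|1
M = 3(4−1)−2·3−1 = 9−6−1 = 2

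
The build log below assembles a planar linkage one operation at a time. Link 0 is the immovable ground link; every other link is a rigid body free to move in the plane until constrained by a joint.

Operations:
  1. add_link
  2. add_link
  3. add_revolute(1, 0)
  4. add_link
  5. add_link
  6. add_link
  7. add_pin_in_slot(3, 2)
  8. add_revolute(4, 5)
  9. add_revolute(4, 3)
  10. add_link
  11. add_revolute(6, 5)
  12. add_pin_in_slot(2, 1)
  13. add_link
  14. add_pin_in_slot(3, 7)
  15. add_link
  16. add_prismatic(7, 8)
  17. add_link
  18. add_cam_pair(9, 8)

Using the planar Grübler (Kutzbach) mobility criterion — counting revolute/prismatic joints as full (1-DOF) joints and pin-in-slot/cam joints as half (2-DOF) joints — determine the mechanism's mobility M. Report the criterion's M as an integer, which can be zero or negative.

M = 13

ground; <1,0,0>
#1 <2,0,0>
#2 <3,0,0>
R:1↔0 J1 <3,1,0>
#3 <4,1,0>
#4 <5,1,0>
#5 <6,1,0>
PS:3↔2 J2 <6,1,1>
R:4↔5 J1 <6,2,1>
R:4↔3 J1 <6,3,1>
#6 <7,3,1>
R:6↔5 J1 <7,4,1>
PS:2↔1 J2 <7,4,2>
#7 <8,4,2>
PS:3↔7 J2 <8,4,3>
#8 <9,4,3>
P:7↔8 J1 <9,5,3>
#9 <10,5,3>
C:9↔8 J2 <10,5,4>
3×9 − 2×5 − 1×4 = 13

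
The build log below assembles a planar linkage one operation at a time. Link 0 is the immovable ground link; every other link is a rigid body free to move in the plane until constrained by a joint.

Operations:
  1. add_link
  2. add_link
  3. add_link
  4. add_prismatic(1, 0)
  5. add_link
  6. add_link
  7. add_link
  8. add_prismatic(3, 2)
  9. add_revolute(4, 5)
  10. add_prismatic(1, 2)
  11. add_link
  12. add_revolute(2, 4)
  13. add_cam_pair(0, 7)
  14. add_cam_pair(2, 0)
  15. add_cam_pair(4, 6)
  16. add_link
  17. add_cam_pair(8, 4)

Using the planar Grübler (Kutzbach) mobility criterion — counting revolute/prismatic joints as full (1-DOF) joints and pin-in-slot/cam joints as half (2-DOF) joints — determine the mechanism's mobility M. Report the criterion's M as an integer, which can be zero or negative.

M = 10

link 0 = ground. State L|J1|J2 = 1|0|0
+link1  2|0|0
+link2  3|0|0
+link3  4|0|0
P(1,0) f=1→J1  4|1|0
+link4  5|1|0
+link5  6|1|0
+link6  7|1|0
P(3,2) f=1→J1  7|2|0
R(4,5) f=1→J1  7|3|0
P(1,2) f=1→J1  7|4|0
+link7  8|4|0
R(2,4) f=1→J1  8|5|0
C(0,7) f=2→J2  8|5|1
C(2,0) f=2→J2  8|5|2
C(4,6) f=2→J2  8|5|3
+link8  9|5|3
C(8,4) f=2→J2  9|5|4
M = 3(9−1)−2·5−4 = 24−10−4 = 10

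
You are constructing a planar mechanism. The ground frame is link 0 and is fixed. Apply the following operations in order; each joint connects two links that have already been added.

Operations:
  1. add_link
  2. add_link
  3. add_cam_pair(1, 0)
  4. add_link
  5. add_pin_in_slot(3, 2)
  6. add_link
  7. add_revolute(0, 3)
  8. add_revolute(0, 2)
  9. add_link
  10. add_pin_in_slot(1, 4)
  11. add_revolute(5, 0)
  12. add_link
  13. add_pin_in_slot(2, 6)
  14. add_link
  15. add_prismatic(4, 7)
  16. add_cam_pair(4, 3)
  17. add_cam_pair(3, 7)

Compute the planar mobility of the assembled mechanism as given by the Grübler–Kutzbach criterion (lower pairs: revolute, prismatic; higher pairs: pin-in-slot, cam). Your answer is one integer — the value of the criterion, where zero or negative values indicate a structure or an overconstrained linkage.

[1;0;0] (link 0 is ground)
L+ [2;0;0]
L+ [3;0;0]
C(1,0)∈J2 [3;0;1]
L+ [4;0;1]
PS(3,2)∈J2 [4;0;2]
L+ [5;0;2]
R(0,3)∈J1 [5;1;2]
R(0,2)∈J1 [5;2;2]
L+ [6;2;2]
PS(1,4)∈J2 [6;2;3]
R(5,0)∈J1 [6;3;3]
L+ [7;3;3]
PS(2,6)∈J2 [7;3;4]
L+ [8;3;4]
P(4,7)∈J1 [8;4;4]
C(4,3)∈J2 [8;4;5]
C(3,7)∈J2 [8;4;6]
mobility = 21 − 8 − 6 = 7

M = 7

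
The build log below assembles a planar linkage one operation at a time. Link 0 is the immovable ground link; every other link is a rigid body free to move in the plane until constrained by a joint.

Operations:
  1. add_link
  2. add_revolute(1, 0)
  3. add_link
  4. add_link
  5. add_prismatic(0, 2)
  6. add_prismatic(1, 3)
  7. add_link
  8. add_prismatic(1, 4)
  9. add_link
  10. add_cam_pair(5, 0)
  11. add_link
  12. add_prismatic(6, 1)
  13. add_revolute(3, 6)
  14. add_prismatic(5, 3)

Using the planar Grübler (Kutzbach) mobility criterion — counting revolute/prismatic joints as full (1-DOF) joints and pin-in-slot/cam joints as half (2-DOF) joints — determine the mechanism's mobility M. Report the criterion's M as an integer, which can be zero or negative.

L=1 J1=0 J2=0
add link → L=2 J1=0 J2=0
R@1,0 dof=1 J1 → L=2 J1=1 J2=0
add link → L=3 J1=1 J2=0
add link → L=4 J1=1 J2=0
P@0,2 dof=1 J1 → L=4 J1=2 J2=0
P@1,3 dof=1 J1 → L=4 J1=3 J2=0
add link → L=5 J1=3 J2=0
P@1,4 dof=1 J1 → L=5 J1=4 J2=0
add link → L=6 J1=4 J2=0
C@5,0 dof=2 J2 → L=6 J1=4 J2=1
add link → L=7 J1=4 J2=1
P@6,1 dof=1 J1 → L=7 J1=5 J2=1
R@3,6 dof=1 J1 → L=7 J1=6 J2=1
P@5,3 dof=1 J1 → L=7 J1=7 J2=1
M=3(L−1)−2J1−J2=3·6−2·7−1=3

M = 3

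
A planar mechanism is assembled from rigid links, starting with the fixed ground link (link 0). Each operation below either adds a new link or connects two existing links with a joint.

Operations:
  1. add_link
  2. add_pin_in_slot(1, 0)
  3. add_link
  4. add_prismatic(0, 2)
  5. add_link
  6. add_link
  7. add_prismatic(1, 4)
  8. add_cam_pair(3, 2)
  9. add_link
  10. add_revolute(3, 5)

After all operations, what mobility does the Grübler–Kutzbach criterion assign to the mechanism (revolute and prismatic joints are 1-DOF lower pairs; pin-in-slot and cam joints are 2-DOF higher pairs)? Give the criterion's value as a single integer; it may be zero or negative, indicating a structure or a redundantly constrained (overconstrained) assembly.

M = 7

L=1 J1=0 J2=0
add link → L=2 J1=0 J2=0
PS@1,0 dof=2 J2 → L=2 J1=0 J2=1
add link → L=3 J1=0 J2=1
P@0,2 dof=1 J1 → L=3 J1=1 J2=1
add link → L=4 J1=1 J2=1
add link → L=5 J1=1 J2=1
P@1,4 dof=1 J1 → L=5 J1=2 J2=1
C@3,2 dof=2 J2 → L=5 J1=2 J2=2
add link → L=6 J1=2 J2=2
R@3,5 dof=1 J1 → L=6 J1=3 J2=2
M=3(L−1)−2J1−J2=3·5−2·3−2=7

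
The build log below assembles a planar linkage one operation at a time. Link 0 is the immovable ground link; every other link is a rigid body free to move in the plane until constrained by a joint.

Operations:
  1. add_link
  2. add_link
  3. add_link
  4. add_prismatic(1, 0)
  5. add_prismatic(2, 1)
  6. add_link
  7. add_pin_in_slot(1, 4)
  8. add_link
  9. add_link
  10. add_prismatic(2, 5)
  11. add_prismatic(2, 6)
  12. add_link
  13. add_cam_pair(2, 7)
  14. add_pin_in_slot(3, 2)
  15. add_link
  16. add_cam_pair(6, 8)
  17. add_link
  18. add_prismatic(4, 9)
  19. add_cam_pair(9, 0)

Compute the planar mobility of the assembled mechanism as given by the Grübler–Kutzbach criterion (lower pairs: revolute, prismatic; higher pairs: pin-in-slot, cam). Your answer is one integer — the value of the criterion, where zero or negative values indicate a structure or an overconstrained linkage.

(L,J1,J2)=(1,0,0); link0 fixed
link1: (2,0,0)
link2: (3,0,0)
link3: (4,0,0)
P 1-0 [J1]: (4,1,0)
P 2-1 [J1]: (4,2,0)
link4: (5,2,0)
PS 1-4 [J2]: (5,2,1)
link5: (6,2,1)
link6: (7,2,1)
P 2-5 [J1]: (7,3,1)
P 2-6 [J1]: (7,4,1)
link7: (8,4,1)
C 2-7 [J2]: (8,4,2)
PS 3-2 [J2]: (8,4,3)
link8: (9,4,3)
C 6-8 [J2]: (9,4,4)
link9: (10,4,4)
P 4-9 [J1]: (10,5,4)
C 9-0 [J2]: (10,5,5)
Grübler: 3·9 − 2·5 − 5 = 12

M = 12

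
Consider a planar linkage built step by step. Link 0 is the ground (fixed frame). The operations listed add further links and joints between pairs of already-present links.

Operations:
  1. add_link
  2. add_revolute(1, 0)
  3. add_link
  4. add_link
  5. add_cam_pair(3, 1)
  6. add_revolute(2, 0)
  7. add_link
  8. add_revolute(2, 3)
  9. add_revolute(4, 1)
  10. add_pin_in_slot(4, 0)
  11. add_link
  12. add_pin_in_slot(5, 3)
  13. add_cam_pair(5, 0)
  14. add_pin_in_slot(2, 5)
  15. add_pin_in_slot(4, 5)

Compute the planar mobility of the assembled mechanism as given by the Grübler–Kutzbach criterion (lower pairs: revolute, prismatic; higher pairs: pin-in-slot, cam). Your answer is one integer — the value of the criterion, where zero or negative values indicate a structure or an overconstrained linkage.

link 0 = ground. State L|J1|J2 = 1|0|0
+link1  2|0|0
R(1,0) f=1→J1  2|1|0
+link2  3|1|0
+link3  4|1|0
C(3,1) f=2→J2  4|1|1
R(2,0) f=1→J1  4|2|1
+link4  5|2|1
R(2,3) f=1→J1  5|3|1
R(4,1) f=1→J1  5|4|1
PS(4,0) f=2→J2  5|4|2
+link5  6|4|2
PS(5,3) f=2→J2  6|4|3
C(5,0) f=2→J2  6|4|4
PS(2,5) f=2→J2  6|4|5
PS(4,5) f=2→J2  6|4|6
M = 3(6−1)−2·4−6 = 15−8−6 = 1

M = 1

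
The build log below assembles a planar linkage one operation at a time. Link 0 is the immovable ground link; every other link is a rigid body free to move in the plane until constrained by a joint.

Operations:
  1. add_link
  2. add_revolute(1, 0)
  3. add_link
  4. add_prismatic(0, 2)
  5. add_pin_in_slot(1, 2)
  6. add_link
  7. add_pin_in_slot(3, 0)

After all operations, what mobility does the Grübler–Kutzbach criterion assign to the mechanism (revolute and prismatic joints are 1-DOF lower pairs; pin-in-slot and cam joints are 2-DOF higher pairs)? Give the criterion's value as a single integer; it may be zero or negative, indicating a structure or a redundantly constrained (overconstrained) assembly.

M = 3

[1;0;0] (link 0 is ground)
L+ [2;0;0]
R(1,0)∈J1 [2;1;0]
L+ [3;1;0]
P(0,2)∈J1 [3;2;0]
PS(1,2)∈J2 [3;2;1]
L+ [4;2;1]
PS(3,0)∈J2 [4;2;2]
mobility = 9 − 4 − 2 = 3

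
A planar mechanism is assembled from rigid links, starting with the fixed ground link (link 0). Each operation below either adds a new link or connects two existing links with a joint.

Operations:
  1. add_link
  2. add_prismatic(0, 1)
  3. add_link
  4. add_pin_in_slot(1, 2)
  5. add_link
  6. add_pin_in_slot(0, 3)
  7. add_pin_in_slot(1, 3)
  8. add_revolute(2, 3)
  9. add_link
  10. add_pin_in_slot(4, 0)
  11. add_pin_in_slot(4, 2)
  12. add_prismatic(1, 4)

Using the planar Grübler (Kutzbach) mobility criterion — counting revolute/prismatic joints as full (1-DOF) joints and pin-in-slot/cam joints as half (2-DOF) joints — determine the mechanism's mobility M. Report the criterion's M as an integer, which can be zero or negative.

M = 1

(L,J1,J2)=(1,0,0); link0 fixed
link1: (2,0,0)
P 0-1 [J1]: (2,1,0)
link2: (3,1,0)
PS 1-2 [J2]: (3,1,1)
link3: (4,1,1)
PS 0-3 [J2]: (4,1,2)
PS 1-3 [J2]: (4,1,3)
R 2-3 [J1]: (4,2,3)
link4: (5,2,3)
PS 4-0 [J2]: (5,2,4)
PS 4-2 [J2]: (5,2,5)
P 1-4 [J1]: (5,3,5)
Grübler: 3·4 − 2·3 − 5 = 1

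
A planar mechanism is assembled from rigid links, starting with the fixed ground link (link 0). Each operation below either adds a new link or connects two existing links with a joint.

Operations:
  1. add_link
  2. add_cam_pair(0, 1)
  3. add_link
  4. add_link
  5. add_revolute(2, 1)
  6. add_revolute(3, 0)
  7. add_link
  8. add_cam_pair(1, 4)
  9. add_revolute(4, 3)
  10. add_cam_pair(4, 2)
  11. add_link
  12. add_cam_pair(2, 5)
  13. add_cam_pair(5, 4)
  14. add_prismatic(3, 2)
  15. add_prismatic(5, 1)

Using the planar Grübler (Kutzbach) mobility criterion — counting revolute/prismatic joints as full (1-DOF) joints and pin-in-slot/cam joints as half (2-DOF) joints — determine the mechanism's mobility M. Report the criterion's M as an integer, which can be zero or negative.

M = 0

ground; <1,0,0>
#1 <2,0,0>
C:0↔1 J2 <2,0,1>
#2 <3,0,1>
#3 <4,0,1>
R:2↔1 J1 <4,1,1>
R:3↔0 J1 <4,2,1>
#4 <5,2,1>
C:1↔4 J2 <5,2,2>
R:4↔3 J1 <5,3,2>
C:4↔2 J2 <5,3,3>
#5 <6,3,3>
C:2↔5 J2 <6,3,4>
C:5↔4 J2 <6,3,5>
P:3↔2 J1 <6,4,5>
P:5↔1 J1 <6,5,5>
3×5 − 2×5 − 1×5 = 0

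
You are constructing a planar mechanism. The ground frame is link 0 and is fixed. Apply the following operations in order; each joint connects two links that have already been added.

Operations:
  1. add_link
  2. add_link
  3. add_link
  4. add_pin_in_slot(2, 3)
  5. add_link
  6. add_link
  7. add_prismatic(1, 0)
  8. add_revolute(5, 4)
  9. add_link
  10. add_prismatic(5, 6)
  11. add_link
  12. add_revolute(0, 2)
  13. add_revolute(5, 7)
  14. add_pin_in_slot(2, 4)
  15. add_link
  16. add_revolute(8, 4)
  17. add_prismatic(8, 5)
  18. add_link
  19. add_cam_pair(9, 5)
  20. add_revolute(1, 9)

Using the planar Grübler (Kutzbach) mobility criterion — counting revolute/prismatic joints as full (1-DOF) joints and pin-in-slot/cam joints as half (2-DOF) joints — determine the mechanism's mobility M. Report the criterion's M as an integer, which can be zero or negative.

(L,J1,J2)=(1,0,0); link0 fixed
link1: (2,0,0)
link2: (3,0,0)
link3: (4,0,0)
PS 2-3 [J2]: (4,0,1)
link4: (5,0,1)
link5: (6,0,1)
P 1-0 [J1]: (6,1,1)
R 5-4 [J1]: (6,2,1)
link6: (7,2,1)
P 5-6 [J1]: (7,3,1)
link7: (8,3,1)
R 0-2 [J1]: (8,4,1)
R 5-7 [J1]: (8,5,1)
PS 2-4 [J2]: (8,5,2)
link8: (9,5,2)
R 8-4 [J1]: (9,6,2)
P 8-5 [J1]: (9,7,2)
link9: (10,7,2)
C 9-5 [J2]: (10,7,3)
R 1-9 [J1]: (10,8,3)
Grübler: 3·9 − 2·8 − 3 = 8

M = 8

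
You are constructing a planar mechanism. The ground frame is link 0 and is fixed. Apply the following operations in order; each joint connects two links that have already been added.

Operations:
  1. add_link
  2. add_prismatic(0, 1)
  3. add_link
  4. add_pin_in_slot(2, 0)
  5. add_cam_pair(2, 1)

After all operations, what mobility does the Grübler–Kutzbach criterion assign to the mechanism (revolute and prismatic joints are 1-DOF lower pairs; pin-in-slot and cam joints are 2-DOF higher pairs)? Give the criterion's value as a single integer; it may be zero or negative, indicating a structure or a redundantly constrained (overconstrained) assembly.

M = 2

link 0 = ground. State L|J1|J2 = 1|0|0
+link1  2|0|0
P(0,1) f=1→J1  2|1|0
+link2  3|1|0
PS(2,0) f=2→J2  3|1|1
C(2,1) f=2→J2  3|1|2
M = 3(3−1)−2·1−2 = 6−2−2 = 2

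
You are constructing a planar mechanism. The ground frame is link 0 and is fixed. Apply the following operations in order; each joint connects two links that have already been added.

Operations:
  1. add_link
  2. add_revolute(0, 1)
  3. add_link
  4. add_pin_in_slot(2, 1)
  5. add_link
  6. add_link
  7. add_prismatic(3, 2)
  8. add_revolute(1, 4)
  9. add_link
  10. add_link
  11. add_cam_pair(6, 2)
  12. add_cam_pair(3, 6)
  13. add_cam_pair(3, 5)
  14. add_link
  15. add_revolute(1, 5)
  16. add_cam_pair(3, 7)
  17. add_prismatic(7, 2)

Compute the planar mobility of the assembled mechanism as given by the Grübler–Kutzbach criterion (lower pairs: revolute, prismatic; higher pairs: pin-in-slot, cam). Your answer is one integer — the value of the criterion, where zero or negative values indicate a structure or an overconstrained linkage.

M = 6

L=1 J1=0 J2=0
add link → L=2 J1=0 J2=0
R@0,1 dof=1 J1 → L=2 J1=1 J2=0
add link → L=3 J1=1 J2=0
PS@2,1 dof=2 J2 → L=3 J1=1 J2=1
add link → L=4 J1=1 J2=1
add link → L=5 J1=1 J2=1
P@3,2 dof=1 J1 → L=5 J1=2 J2=1
R@1,4 dof=1 J1 → L=5 J1=3 J2=1
add link → L=6 J1=3 J2=1
add link → L=7 J1=3 J2=1
C@6,2 dof=2 J2 → L=7 J1=3 J2=2
C@3,6 dof=2 J2 → L=7 J1=3 J2=3
C@3,5 dof=2 J2 → L=7 J1=3 J2=4
add link → L=8 J1=3 J2=4
R@1,5 dof=1 J1 → L=8 J1=4 J2=4
C@3,7 dof=2 J2 → L=8 J1=4 J2=5
P@7,2 dof=1 J1 → L=8 J1=5 J2=5
M=3(L−1)−2J1−J2=3·7−2·5−5=6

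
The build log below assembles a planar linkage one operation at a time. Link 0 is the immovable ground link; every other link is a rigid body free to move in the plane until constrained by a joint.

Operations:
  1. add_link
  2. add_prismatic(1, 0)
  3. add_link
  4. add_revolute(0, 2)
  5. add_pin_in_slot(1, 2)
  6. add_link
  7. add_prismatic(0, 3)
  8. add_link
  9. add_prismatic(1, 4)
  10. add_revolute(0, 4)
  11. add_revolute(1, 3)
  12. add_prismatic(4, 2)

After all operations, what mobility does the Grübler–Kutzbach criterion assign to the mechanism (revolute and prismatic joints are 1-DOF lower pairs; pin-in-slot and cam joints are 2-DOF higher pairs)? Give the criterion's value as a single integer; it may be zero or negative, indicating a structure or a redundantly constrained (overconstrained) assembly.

M = -3

link 0 = ground. State L|J1|J2 = 1|0|0
+link1  2|0|0
P(1,0) f=1→J1  2|1|0
+link2  3|1|0
R(0,2) f=1→J1  3|2|0
PS(1,2) f=2→J2  3|2|1
+link3  4|2|1
P(0,3) f=1→J1  4|3|1
+link4  5|3|1
P(1,4) f=1→J1  5|4|1
R(0,4) f=1→J1  5|5|1
R(1,3) f=1→J1  5|6|1
P(4,2) f=1→J1  5|7|1
M = 3(5−1)−2·7−1 = 12−14−1 = -3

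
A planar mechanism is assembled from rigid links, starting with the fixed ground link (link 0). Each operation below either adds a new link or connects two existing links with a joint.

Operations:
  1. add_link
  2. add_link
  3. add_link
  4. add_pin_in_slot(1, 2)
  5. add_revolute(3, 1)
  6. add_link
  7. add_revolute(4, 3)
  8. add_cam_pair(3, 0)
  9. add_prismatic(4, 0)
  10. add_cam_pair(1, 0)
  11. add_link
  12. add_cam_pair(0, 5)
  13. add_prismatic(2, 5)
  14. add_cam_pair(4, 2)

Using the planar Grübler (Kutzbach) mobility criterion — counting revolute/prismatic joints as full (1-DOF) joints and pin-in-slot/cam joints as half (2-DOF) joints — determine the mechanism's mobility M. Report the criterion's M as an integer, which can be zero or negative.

M = 2

L=1 J1=0 J2=0
add link → L=2 J1=0 J2=0
add link → L=3 J1=0 J2=0
add link → L=4 J1=0 J2=0
PS@1,2 dof=2 J2 → L=4 J1=0 J2=1
R@3,1 dof=1 J1 → L=4 J1=1 J2=1
add link → L=5 J1=1 J2=1
R@4,3 dof=1 J1 → L=5 J1=2 J2=1
C@3,0 dof=2 J2 → L=5 J1=2 J2=2
P@4,0 dof=1 J1 → L=5 J1=3 J2=2
C@1,0 dof=2 J2 → L=5 J1=3 J2=3
add link → L=6 J1=3 J2=3
C@0,5 dof=2 J2 → L=6 J1=3 J2=4
P@2,5 dof=1 J1 → L=6 J1=4 J2=4
C@4,2 dof=2 J2 → L=6 J1=4 J2=5
M=3(L−1)−2J1−J2=3·5−2·4−5=2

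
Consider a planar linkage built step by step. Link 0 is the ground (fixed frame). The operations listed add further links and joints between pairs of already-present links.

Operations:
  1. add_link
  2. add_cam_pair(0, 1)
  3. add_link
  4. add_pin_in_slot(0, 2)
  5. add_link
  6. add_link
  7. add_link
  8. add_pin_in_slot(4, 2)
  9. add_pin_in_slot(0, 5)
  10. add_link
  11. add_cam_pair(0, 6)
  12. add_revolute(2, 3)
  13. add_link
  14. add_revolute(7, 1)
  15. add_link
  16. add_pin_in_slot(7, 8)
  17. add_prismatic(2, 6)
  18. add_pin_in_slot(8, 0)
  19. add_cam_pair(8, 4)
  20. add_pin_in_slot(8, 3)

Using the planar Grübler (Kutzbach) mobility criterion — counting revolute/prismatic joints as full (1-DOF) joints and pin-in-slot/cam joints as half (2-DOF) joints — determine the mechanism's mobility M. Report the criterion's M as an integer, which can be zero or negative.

M = 9

L=1 J1=0 J2=0
add link → L=2 J1=0 J2=0
C@0,1 dof=2 J2 → L=2 J1=0 J2=1
add link → L=3 J1=0 J2=1
PS@0,2 dof=2 J2 → L=3 J1=0 J2=2
add link → L=4 J1=0 J2=2
add link → L=5 J1=0 J2=2
add link → L=6 J1=0 J2=2
PS@4,2 dof=2 J2 → L=6 J1=0 J2=3
PS@0,5 dof=2 J2 → L=6 J1=0 J2=4
add link → L=7 J1=0 J2=4
C@0,6 dof=2 J2 → L=7 J1=0 J2=5
R@2,3 dof=1 J1 → L=7 J1=1 J2=5
add link → L=8 J1=1 J2=5
R@7,1 dof=1 J1 → L=8 J1=2 J2=5
add link → L=9 J1=2 J2=5
PS@7,8 dof=2 J2 → L=9 J1=2 J2=6
P@2,6 dof=1 J1 → L=9 J1=3 J2=6
PS@8,0 dof=2 J2 → L=9 J1=3 J2=7
C@8,4 dof=2 J2 → L=9 J1=3 J2=8
PS@8,3 dof=2 J2 → L=9 J1=3 J2=9
M=3(L−1)−2J1−J2=3·8−2·3−9=9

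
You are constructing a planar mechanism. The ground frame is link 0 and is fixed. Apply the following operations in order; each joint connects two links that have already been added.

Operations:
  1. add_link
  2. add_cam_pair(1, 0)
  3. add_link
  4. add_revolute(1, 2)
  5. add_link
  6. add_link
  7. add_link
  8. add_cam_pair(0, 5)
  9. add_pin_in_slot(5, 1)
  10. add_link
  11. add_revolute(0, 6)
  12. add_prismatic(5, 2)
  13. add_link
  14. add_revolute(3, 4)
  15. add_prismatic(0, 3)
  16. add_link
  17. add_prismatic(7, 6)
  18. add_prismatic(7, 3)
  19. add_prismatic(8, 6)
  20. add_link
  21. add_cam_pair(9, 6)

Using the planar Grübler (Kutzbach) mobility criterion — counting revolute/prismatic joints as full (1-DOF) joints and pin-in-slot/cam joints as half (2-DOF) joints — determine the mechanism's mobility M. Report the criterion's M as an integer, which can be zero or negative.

(L,J1,J2)=(1,0,0); link0 fixed
link1: (2,0,0)
C 1-0 [J2]: (2,0,1)
link2: (3,0,1)
R 1-2 [J1]: (3,1,1)
link3: (4,1,1)
link4: (5,1,1)
link5: (6,1,1)
C 0-5 [J2]: (6,1,2)
PS 5-1 [J2]: (6,1,3)
link6: (7,1,3)
R 0-6 [J1]: (7,2,3)
P 5-2 [J1]: (7,3,3)
link7: (8,3,3)
R 3-4 [J1]: (8,4,3)
P 0-3 [J1]: (8,5,3)
link8: (9,5,3)
P 7-6 [J1]: (9,6,3)
P 7-3 [J1]: (9,7,3)
P 8-6 [J1]: (9,8,3)
link9: (10,8,3)
C 9-6 [J2]: (10,8,4)
Grübler: 3·9 − 2·8 − 4 = 7

M = 7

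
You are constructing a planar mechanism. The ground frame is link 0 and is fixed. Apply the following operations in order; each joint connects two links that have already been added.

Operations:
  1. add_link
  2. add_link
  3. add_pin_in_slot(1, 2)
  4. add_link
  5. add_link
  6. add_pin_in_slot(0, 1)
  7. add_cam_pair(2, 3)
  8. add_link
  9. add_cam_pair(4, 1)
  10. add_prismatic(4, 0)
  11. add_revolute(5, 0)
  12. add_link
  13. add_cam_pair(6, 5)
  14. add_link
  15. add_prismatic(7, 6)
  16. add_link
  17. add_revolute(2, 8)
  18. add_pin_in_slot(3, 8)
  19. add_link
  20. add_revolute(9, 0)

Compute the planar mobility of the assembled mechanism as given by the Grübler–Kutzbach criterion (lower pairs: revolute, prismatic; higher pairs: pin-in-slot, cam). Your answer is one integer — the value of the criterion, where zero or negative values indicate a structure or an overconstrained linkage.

M = 11

link 0 = ground. State L|J1|J2 = 1|0|0
+link1  2|0|0
+link2  3|0|0
PS(1,2) f=2→J2  3|0|1
+link3  4|0|1
+link4  5|0|1
PS(0,1) f=2→J2  5|0|2
C(2,3) f=2→J2  5|0|3
+link5  6|0|3
C(4,1) f=2→J2  6|0|4
P(4,0) f=1→J1  6|1|4
R(5,0) f=1→J1  6|2|4
+link6  7|2|4
C(6,5) f=2→J2  7|2|5
+link7  8|2|5
P(7,6) f=1→J1  8|3|5
+link8  9|3|5
R(2,8) f=1→J1  9|4|5
PS(3,8) f=2→J2  9|4|6
+link9  10|4|6
R(9,0) f=1→J1  10|5|6
M = 3(10−1)−2·5−6 = 27−10−6 = 11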